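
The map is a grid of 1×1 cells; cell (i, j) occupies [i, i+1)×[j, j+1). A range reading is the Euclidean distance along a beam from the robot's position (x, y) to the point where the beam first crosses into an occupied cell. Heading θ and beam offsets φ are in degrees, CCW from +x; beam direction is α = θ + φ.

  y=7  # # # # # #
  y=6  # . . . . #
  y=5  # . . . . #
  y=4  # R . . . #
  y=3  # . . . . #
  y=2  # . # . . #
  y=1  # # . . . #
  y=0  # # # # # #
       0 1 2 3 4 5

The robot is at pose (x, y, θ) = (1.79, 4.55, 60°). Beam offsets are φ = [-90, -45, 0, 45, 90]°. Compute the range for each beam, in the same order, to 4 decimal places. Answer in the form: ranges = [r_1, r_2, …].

ranges = [3.7066, 3.3232, 2.8290, 2.5364, 0.9122]

beam 1: φ=-90°, α=330°
  direction (0.8660, -0.5000); cell (1,4); t to first gridline: x 0.2425, y 1.1000 (then +1.1547 / +2.0000)
    (2,4) via x @ 0.2425
    (2,3) via y @ 1.1000
    (3,3) via x @ 1.3972
    (4,3) via x @ 2.5519
    (4,2) via y @ 3.1000
    (5,2) via x @ 3.7066  # hit
  → r_1 = 3.7066
beam 2: φ=-45°, α=15°
  direction (0.9659, 0.2588); cell (1,4); t to first gridline: x 0.2174, y 1.7387 (then +1.0353 / +3.8637)
    (2,4) via x @ 0.2174
    (3,4) via x @ 1.2527
    (3,5) via y @ 1.7387
    (4,5) via x @ 2.2880
    (5,5) via x @ 3.3232  # hit
  → r_2 = 3.3232
beam 3: φ=0°, α=60°
  direction (0.5000, 0.8660); cell (1,4); t to first gridline: x 0.4200, y 0.5196 (then +2.0000 / +1.1547)
    (2,4) via x @ 0.4200
    (2,5) via y @ 0.5196
    (2,6) via y @ 1.6743
    (3,6) via x @ 2.4200
    (3,7) via y @ 2.8290  # hit
  → r_3 = 2.8290
beam 4: φ=45°, α=105°
  direction (-0.2588, 0.9659); cell (1,4); t to first gridline: x 3.0523, y 0.4659 (then +3.8637 / +1.0353)
    (1,5) via y @ 0.4659
    (1,6) via y @ 1.5012
    (1,7) via y @ 2.5364  # hit
  → r_4 = 2.5364
beam 5: φ=90°, α=150°
  direction (-0.8660, 0.5000); cell (1,4); t to first gridline: x 0.9122, y 0.9000 (then +1.1547 / +2.0000)
    (1,5) via y @ 0.9000
    (0,5) via x @ 0.9122  # hit
  → r_5 = 0.9122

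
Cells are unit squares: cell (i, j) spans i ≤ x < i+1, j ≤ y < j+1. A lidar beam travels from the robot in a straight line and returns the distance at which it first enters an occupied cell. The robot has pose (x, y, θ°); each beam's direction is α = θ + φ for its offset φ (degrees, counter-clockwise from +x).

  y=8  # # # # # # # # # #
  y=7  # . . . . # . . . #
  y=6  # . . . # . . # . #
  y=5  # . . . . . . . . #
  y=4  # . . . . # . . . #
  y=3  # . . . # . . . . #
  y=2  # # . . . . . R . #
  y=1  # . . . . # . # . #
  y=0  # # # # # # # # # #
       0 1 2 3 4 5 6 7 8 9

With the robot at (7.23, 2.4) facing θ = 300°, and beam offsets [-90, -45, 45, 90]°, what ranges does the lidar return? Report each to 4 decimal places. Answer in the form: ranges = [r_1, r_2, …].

ranges = [1.4203, 0.4141, 1.8324, 2.0438]

beam 1: φ=-90°, α=210°
  cosα=-0.8660 sinα=-0.5000 | (7,2) | tMaxX 0.2656 tMaxY 0.8000 | tΔX 1.1547 tΔY 2.0000
    t=0.2656 [x] (6,2)
    t=0.8000 [y] (6,1)
    t=1.4203 [x] (5,1) — stop
  → r_1 = 1.4203
beam 2: φ=-45°, α=255°
  cosα=-0.2588 sinα=-0.9659 | (7,2) | tMaxX 0.8887 tMaxY 0.4141 | tΔX 3.8637 tΔY 1.0353
    t=0.4141 [y] (7,1) — stop
  → r_2 = 0.4141
beam 3: φ=45°, α=345°
  cosα=0.9659 sinα=-0.2588 | (7,2) | tMaxX 0.7972 tMaxY 1.5455 | tΔX 1.0353 tΔY 3.8637
    t=0.7972 [x] (8,2)
    t=1.5455 [y] (8,1)
    t=1.8324 [x] (9,1) — stop
  → r_3 = 1.8324
beam 4: φ=90°, α=30°
  cosα=0.8660 sinα=0.5000 | (7,2) | tMaxX 0.8891 tMaxY 1.2000 | tΔX 1.1547 tΔY 2.0000
    t=0.8891 [x] (8,2)
    t=1.2000 [y] (8,3)
    t=2.0438 [x] (9,3) — stop
  → r_4 = 2.0438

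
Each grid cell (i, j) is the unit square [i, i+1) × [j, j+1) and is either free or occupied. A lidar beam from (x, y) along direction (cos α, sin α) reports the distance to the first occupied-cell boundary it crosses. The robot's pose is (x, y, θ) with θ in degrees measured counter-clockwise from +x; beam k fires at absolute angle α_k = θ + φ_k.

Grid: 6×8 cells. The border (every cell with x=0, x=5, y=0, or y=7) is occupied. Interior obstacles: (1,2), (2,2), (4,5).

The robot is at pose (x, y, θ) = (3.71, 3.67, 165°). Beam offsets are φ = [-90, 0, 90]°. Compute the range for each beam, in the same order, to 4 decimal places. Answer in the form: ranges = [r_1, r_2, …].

beam 1: φ=-90°, α=75°
  d=(0.2588,0.9659)  start (3,3)  tX=1.1205 tY=0.3416  stride 1/|dx|=3.8637 1/|dy|=1.0353
    cross y-line → (3,4), t=0.3416
    cross x-line → (4,4), t=1.1205
    cross y-line → (4,5), t=1.3769 (wall)
  → r_1 = 1.3769
beam 2: φ=0°, α=165°
  d=(-0.9659,0.2588)  start (3,3)  tX=0.7350 tY=1.2750  stride 1/|dx|=1.0353 1/|dy|=3.8637
    cross x-line → (2,3), t=0.7350
    cross y-line → (2,4), t=1.2750
    cross x-line → (1,4), t=1.7703
    cross x-line → (0,4), t=2.8056 (wall)
  → r_2 = 2.8056
beam 3: φ=90°, α=255°
  d=(-0.2588,-0.9659)  start (3,3)  tX=2.7432 tY=0.6936  stride 1/|dx|=3.8637 1/|dy|=1.0353
    cross y-line → (3,2), t=0.6936
    cross y-line → (3,1), t=1.7289
    cross x-line → (2,1), t=2.7432
    cross y-line → (2,0), t=2.7642 (wall)
  → r_3 = 2.7642

ranges = [1.3769, 2.8056, 2.7642]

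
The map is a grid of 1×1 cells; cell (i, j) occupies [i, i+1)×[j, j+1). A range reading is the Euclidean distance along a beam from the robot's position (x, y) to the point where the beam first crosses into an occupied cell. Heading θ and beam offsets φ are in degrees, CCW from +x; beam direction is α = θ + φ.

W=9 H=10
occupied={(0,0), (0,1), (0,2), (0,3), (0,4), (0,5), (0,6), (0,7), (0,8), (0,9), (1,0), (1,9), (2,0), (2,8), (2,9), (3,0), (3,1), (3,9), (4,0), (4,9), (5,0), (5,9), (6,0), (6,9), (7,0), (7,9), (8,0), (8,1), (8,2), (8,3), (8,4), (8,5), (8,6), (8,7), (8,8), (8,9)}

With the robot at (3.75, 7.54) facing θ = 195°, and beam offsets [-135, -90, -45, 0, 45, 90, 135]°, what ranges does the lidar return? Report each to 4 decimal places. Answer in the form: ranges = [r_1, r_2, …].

ranges = [1.6859, 1.5115, 0.9200, 2.8470, 5.5000, 6.7707, 4.9075]

beam 1: φ=-135°, α=60°
  direction (0.5000, 0.8660); cell (3,7); t to first gridline: x 0.5000, y 0.5312 (then +2.0000 / +1.1547)
    (4,7) via x @ 0.5000
    (4,8) via y @ 0.5312
    (4,9) via y @ 1.6859  # hit
  → r_1 = 1.6859
beam 2: φ=-90°, α=105°
  direction (-0.2588, 0.9659); cell (3,7); t to first gridline: x 2.8978, y 0.4762 (then +3.8637 / +1.0353)
    (3,8) via y @ 0.4762
    (3,9) via y @ 1.5115  # hit
  → r_2 = 1.5115
beam 3: φ=-45°, α=150°
  direction (-0.8660, 0.5000); cell (3,7); t to first gridline: x 0.8660, y 0.9200 (then +1.1547 / +2.0000)
    (2,7) via x @ 0.8660
    (2,8) via y @ 0.9200  # hit
  → r_3 = 0.9200
beam 4: φ=0°, α=195°
  direction (-0.9659, -0.2588); cell (3,7); t to first gridline: x 0.7765, y 2.0864 (then +1.0353 / +3.8637)
    (2,7) via x @ 0.7765
    (1,7) via x @ 1.8117
    (1,6) via y @ 2.0864
    (0,6) via x @ 2.8470  # hit
  → r_4 = 2.8470
beam 5: φ=45°, α=240°
  direction (-0.5000, -0.8660); cell (3,7); t to first gridline: x 1.5000, y 0.6235 (then +2.0000 / +1.1547)
    (3,6) via y @ 0.6235
    (2,6) via x @ 1.5000
    (2,5) via y @ 1.7782
    (2,4) via y @ 2.9329
    (1,4) via x @ 3.5000
    (1,3) via y @ 4.0876
    (1,2) via y @ 5.2423
    (0,2) via x @ 5.5000  # hit
  → r_5 = 5.5000
beam 6: φ=90°, α=285°
  direction (0.2588, -0.9659); cell (3,7); t to first gridline: x 0.9659, y 0.5590 (then +3.8637 / +1.0353)
    (3,6) via y @ 0.5590
    (4,6) via x @ 0.9659
    (4,5) via y @ 1.5943
    (4,4) via y @ 2.6296
    (4,3) via y @ 3.6649
    (4,2) via y @ 4.7002
    (5,2) via x @ 4.8296
    (5,1) via y @ 5.7354
    (5,0) via y @ 6.7707  # hit
  → r_6 = 6.7707
beam 7: φ=135°, α=330°
  direction (0.8660, -0.5000); cell (3,7); t to first gridline: x 0.2887, y 1.0800 (then +1.1547 / +2.0000)
    (4,7) via x @ 0.2887
    (4,6) via y @ 1.0800
    (5,6) via x @ 1.4434
    (6,6) via x @ 2.5981
    (6,5) via y @ 3.0800
    (7,5) via x @ 3.7528
    (8,5) via x @ 4.9075  # hit
  → r_7 = 4.9075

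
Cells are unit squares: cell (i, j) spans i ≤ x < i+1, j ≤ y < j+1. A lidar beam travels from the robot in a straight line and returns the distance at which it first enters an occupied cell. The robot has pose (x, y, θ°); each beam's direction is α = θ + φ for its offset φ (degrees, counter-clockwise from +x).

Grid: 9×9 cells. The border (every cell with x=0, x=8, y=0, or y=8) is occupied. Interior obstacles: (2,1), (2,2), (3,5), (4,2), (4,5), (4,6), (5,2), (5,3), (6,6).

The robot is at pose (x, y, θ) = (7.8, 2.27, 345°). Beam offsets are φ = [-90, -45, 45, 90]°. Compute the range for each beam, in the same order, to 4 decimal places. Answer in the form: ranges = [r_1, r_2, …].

ranges = [1.3148, 0.4000, 0.2309, 0.7727]

beam 1: φ=-90°, α=255°
  direction (-0.2588, -0.9659); cell (7,2); t to first gridline: x 3.0910, y 0.2795 (then +3.8637 / +1.0353)
    (7,1) via y @ 0.2795
    (7,0) via y @ 1.3148  # hit
  → r_1 = 1.3148
beam 2: φ=-45°, α=300°
  direction (0.5000, -0.8660); cell (7,2); t to first gridline: x 0.4000, y 0.3118 (then +2.0000 / +1.1547)
    (7,1) via y @ 0.3118
    (8,1) via x @ 0.4000  # hit
  → r_2 = 0.4000
beam 3: φ=45°, α=30°
  direction (0.8660, 0.5000); cell (7,2); t to first gridline: x 0.2309, y 1.4600 (then +1.1547 / +2.0000)
    (8,2) via x @ 0.2309  # hit
  → r_3 = 0.2309
beam 4: φ=90°, α=75°
  direction (0.2588, 0.9659); cell (7,2); t to first gridline: x 0.7727, y 0.7558 (then +3.8637 / +1.0353)
    (7,3) via y @ 0.7558
    (8,3) via x @ 0.7727  # hit
  → r_4 = 0.7727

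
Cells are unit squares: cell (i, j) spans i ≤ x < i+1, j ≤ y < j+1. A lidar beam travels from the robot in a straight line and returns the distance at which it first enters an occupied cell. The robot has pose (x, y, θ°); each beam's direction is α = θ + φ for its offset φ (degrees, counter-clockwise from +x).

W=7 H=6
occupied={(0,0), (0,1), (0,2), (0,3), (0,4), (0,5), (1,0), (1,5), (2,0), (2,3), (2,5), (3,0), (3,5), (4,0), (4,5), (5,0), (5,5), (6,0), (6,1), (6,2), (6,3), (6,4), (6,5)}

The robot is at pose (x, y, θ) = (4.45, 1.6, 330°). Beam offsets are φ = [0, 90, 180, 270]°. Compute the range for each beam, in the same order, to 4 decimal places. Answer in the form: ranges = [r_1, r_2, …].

ranges = [1.2000, 3.1000, 2.8000, 0.6928]

beam 1: φ=0°, α=330°
  d=(0.8660,-0.5000)  start (4,1)  tX=0.6351 tY=1.2000  stride 1/|dx|=1.1547 1/|dy|=2.0000
    cross x-line → (5,1), t=0.6351
    cross y-line → (5,0), t=1.2000 (wall)
  → r_1 = 1.2000
beam 2: φ=90°, α=60°
  d=(0.5000,0.8660)  start (4,1)  tX=1.1000 tY=0.4619  stride 1/|dx|=2.0000 1/|dy|=1.1547
    cross y-line → (4,2), t=0.4619
    cross x-line → (5,2), t=1.1000
    cross y-line → (5,3), t=1.6166
    cross y-line → (5,4), t=2.7713
    cross x-line → (6,4), t=3.1000 (wall)
  → r_2 = 3.1000
beam 3: φ=180°, α=150°
  d=(-0.8660,0.5000)  start (4,1)  tX=0.5196 tY=0.8000  stride 1/|dx|=1.1547 1/|dy|=2.0000
    cross x-line → (3,1), t=0.5196
    cross y-line → (3,2), t=0.8000
    cross x-line → (2,2), t=1.6743
    cross y-line → (2,3), t=2.8000 (wall)
  → r_3 = 2.8000
beam 4: φ=270°, α=240°
  d=(-0.5000,-0.8660)  start (4,1)  tX=0.9000 tY=0.6928  stride 1/|dx|=2.0000 1/|dy|=1.1547
    cross y-line → (4,0), t=0.6928 (wall)
  → r_4 = 0.6928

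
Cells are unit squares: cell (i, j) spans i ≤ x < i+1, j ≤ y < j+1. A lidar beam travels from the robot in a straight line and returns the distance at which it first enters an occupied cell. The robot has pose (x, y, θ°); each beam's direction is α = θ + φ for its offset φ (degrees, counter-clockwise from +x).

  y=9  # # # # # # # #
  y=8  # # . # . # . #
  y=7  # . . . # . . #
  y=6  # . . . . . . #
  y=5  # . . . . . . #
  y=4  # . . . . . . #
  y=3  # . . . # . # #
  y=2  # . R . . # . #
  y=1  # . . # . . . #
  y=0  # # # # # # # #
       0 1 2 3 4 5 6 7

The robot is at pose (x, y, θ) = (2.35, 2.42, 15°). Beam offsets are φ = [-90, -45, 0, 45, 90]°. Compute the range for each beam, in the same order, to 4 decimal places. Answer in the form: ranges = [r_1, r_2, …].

beam 1: φ=-90°, α=285°
  direction (0.2588, -0.9659); cell (2,2); t to first gridline: x 2.5114, y 0.4348 (then +3.8637 / +1.0353)
    (2,1) via y @ 0.4348
    (2,0) via y @ 1.4701  # hit
  → r_1 = 1.4701
beam 2: φ=-45°, α=330°
  direction (0.8660, -0.5000); cell (2,2); t to first gridline: x 0.7506, y 0.8400 (then +1.1547 / +2.0000)
    (3,2) via x @ 0.7506
    (3,1) via y @ 0.8400  # hit
  → r_2 = 0.8400
beam 3: φ=0°, α=15°
  direction (0.9659, 0.2588); cell (2,2); t to first gridline: x 0.6729, y 2.2409 (then +1.0353 / +3.8637)
    (3,2) via x @ 0.6729
    (4,2) via x @ 1.7082
    (4,3) via y @ 2.2409  # hit
  → r_3 = 2.2409
beam 4: φ=45°, α=60°
  direction (0.5000, 0.8660); cell (2,2); t to first gridline: x 1.3000, y 0.6697 (then +2.0000 / +1.1547)
    (2,3) via y @ 0.6697
    (3,3) via x @ 1.3000
    (3,4) via y @ 1.8244
    (3,5) via y @ 2.9791
    (4,5) via x @ 3.3000
    (4,6) via y @ 4.1338
    (4,7) via y @ 5.2885  # hit
  → r_4 = 5.2885
beam 5: φ=90°, α=105°
  direction (-0.2588, 0.9659); cell (2,2); t to first gridline: x 1.3523, y 0.6005 (then +3.8637 / +1.0353)
    (2,3) via y @ 0.6005
    (1,3) via x @ 1.3523
    (1,4) via y @ 1.6357
    (1,5) via y @ 2.6710
    (1,6) via y @ 3.7063
    (1,7) via y @ 4.7416
    (0,7) via x @ 5.2160  # hit
  → r_5 = 5.2160

ranges = [1.4701, 0.8400, 2.2409, 5.2885, 5.2160]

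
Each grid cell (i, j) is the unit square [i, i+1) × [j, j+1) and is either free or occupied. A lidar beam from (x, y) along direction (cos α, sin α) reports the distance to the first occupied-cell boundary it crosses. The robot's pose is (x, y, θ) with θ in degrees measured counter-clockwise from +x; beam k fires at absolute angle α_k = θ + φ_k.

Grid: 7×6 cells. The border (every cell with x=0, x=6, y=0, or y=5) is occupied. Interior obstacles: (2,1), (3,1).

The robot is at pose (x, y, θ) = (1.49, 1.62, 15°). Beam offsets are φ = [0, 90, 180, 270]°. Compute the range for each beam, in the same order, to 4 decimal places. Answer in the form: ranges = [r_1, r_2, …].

ranges = [0.5280, 1.8932, 0.5073, 0.6419]

beam 1: φ=0°, α=15°
  dir = (cos 15°, sin 15°) = (0.9659, 0.2588); from cell (1,1)
  next x-line at t=0.5280, next y-line at t=1.4682; Δt_x=1.0353, Δt_y=3.8637
    x: enter (2,1) at t=0.5280 ← occupied
  → r_1 = 0.5280
beam 2: φ=90°, α=105°
  dir = (cos 105°, sin 105°) = (-0.2588, 0.9659); from cell (1,1)
  next x-line at t=1.8932, next y-line at t=0.3934; Δt_x=3.8637, Δt_y=1.0353
    y: enter (1,2) at t=0.3934
    y: enter (1,3) at t=1.4287
    x: enter (0,3) at t=1.8932 ← occupied
  → r_2 = 1.8932
beam 3: φ=180°, α=195°
  dir = (cos 195°, sin 195°) = (-0.9659, -0.2588); from cell (1,1)
  next x-line at t=0.5073, next y-line at t=2.3955; Δt_x=1.0353, Δt_y=3.8637
    x: enter (0,1) at t=0.5073 ← occupied
  → r_3 = 0.5073
beam 4: φ=270°, α=285°
  dir = (cos 285°, sin 285°) = (0.2588, -0.9659); from cell (1,1)
  next x-line at t=1.9705, next y-line at t=0.6419; Δt_x=3.8637, Δt_y=1.0353
    y: enter (1,0) at t=0.6419 ← occupied
  → r_4 = 0.6419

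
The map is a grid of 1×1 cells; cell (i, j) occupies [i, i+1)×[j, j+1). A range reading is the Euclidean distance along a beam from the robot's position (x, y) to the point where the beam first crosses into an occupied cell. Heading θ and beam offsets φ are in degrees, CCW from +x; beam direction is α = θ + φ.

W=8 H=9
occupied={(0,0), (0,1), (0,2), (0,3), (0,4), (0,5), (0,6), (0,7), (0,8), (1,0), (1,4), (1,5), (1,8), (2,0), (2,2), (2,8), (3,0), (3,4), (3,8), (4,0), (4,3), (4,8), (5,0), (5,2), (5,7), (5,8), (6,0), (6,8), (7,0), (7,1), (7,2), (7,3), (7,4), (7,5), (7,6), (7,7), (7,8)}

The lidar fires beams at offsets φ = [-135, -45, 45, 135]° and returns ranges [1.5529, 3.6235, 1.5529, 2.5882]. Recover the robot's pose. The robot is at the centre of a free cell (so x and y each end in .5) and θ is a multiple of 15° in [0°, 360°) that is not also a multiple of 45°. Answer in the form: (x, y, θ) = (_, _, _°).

(x, y, θ) = (3.5, 6.5, 30°)

The pose lattice has 35·16 = 560 candidates. Test each by forward raycasting.
  (2.5, 5.5, 15°): beam 1 = 1.0000 ≠ 1.5529 ✗
  (4.5, 7.5, 195°): beam 1 = 0.5774 ≠ 1.5529 ✗
  (1.5, 6.5, 120°): beam 1 = 5.6940 ≠ 1.5529 ✗
  …
  (3.5, 6.5, 30°): r_1=1.5529, r_2=3.6235, r_3=1.5529, r_4=2.5882 — all match ✓
Only this pose fits every beam.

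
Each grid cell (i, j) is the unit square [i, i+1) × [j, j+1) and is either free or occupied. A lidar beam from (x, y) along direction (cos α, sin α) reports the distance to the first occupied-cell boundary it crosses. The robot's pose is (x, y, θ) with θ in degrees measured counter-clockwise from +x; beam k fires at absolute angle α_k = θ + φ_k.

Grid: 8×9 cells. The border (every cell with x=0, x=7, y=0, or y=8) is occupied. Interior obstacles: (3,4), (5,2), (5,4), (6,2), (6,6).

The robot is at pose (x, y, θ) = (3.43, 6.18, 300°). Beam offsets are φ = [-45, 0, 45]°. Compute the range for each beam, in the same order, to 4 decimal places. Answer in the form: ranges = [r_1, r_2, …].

ranges = [1.2216, 3.6719, 3.6959]

beam 1: φ=-45°, α=255°
  dir = (cos 255°, sin 255°) = (-0.2588, -0.9659); from cell (3,6)
  next x-line at t=1.6614, next y-line at t=0.1863; Δt_x=3.8637, Δt_y=1.0353
    y: enter (3,5) at t=0.1863
    y: enter (3,4) at t=1.2216 ← occupied
  → r_1 = 1.2216
beam 2: φ=0°, α=300°
  dir = (cos 300°, sin 300°) = (0.5000, -0.8660); from cell (3,6)
  next x-line at t=1.1400, next y-line at t=0.2078; Δt_x=2.0000, Δt_y=1.1547
    y: enter (3,5) at t=0.2078
    x: enter (4,5) at t=1.1400
    y: enter (4,4) at t=1.3625
    y: enter (4,3) at t=2.5172
    x: enter (5,3) at t=3.1400
    y: enter (5,2) at t=3.6719 ← occupied
  → r_2 = 3.6719
beam 3: φ=45°, α=345°
  dir = (cos 345°, sin 345°) = (0.9659, -0.2588); from cell (3,6)
  next x-line at t=0.5901, next y-line at t=0.6955; Δt_x=1.0353, Δt_y=3.8637
    x: enter (4,6) at t=0.5901
    y: enter (4,5) at t=0.6955
    x: enter (5,5) at t=1.6254
    x: enter (6,5) at t=2.6607
    x: enter (7,5) at t=3.6959 ← occupied
  → r_3 = 3.6959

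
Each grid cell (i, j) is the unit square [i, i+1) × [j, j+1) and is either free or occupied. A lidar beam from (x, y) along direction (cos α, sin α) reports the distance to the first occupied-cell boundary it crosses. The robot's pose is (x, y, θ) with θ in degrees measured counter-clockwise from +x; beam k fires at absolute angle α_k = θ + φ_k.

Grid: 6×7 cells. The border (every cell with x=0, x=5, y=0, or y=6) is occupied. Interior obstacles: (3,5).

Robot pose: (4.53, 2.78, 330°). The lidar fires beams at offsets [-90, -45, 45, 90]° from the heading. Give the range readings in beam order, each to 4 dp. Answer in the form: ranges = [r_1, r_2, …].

beam 1: φ=-90°, α=240°
  cosα=-0.5000 sinα=-0.8660 | (4,2) | tMaxX 1.0600 tMaxY 0.9007 | tΔX 2.0000 tΔY 1.1547
    t=0.9007 [y] (4,1)
    t=1.0600 [x] (3,1)
    t=2.0554 [y] (3,0) — stop
  → r_1 = 2.0554
beam 2: φ=-45°, α=285°
  cosα=0.2588 sinα=-0.9659 | (4,2) | tMaxX 1.8159 tMaxY 0.8075 | tΔX 3.8637 tΔY 1.0353
    t=0.8075 [y] (4,1)
    t=1.8159 [x] (5,1) — stop
  → r_2 = 1.8159
beam 3: φ=45°, α=15°
  cosα=0.9659 sinα=0.2588 | (4,2) | tMaxX 0.4866 tMaxY 0.8500 | tΔX 1.0353 tΔY 3.8637
    t=0.4866 [x] (5,2) — stop
  → r_3 = 0.4866
beam 4: φ=90°, α=60°
  cosα=0.5000 sinα=0.8660 | (4,2) | tMaxX 0.9400 tMaxY 0.2540 | tΔX 2.0000 tΔY 1.1547
    t=0.2540 [y] (4,3)
    t=0.9400 [x] (5,3) — stop
  → r_4 = 0.9400

ranges = [2.0554, 1.8159, 0.4866, 0.9400]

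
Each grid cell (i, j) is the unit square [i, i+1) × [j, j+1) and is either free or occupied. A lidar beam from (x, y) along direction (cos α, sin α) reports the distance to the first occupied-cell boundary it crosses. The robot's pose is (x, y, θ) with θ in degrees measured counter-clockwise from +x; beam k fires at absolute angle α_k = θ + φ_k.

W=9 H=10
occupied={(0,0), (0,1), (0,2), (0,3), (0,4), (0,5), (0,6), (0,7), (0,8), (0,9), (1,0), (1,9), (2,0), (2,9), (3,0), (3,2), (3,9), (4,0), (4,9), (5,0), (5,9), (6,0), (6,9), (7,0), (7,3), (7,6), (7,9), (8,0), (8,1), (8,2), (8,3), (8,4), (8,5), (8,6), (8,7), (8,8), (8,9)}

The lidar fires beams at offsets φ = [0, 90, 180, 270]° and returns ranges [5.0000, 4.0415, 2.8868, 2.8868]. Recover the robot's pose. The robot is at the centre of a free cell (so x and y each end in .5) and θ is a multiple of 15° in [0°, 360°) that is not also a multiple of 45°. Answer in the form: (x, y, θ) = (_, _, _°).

(x, y, θ) = (5.5, 6.5, 150°)

The pose lattice has 53·16 = 848 candidates. Test each by forward raycasting.
  (3.5, 7.5, 240°): beam 2 = 5.1962 ≠ 4.0415 ✗
  (4.5, 2.5, 165°): beam 1 = 0.5176 ≠ 5.0000 ✗
  (5.5, 5.5, 195°): beam 1 = 4.6587 ≠ 5.0000 ✗
  (5.5, 3.5, 105°): beam 1 = 5.6940 ≠ 5.0000 ✗
  …
  (5.5, 6.5, 150°): r_1=5.0000, r_2=4.0415, r_3=2.8868, r_4=2.8868 — all match ✓
No second candidate reproduces the full scan.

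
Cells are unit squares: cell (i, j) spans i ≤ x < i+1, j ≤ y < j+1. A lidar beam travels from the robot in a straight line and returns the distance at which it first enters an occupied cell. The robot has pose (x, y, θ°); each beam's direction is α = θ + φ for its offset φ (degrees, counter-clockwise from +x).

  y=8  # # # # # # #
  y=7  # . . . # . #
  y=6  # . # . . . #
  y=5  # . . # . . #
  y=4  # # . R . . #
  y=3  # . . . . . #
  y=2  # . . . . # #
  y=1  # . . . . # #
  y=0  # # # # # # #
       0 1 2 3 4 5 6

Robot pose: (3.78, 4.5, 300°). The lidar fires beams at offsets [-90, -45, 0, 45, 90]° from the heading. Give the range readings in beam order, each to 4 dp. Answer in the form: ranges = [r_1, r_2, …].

ranges = [3.2101, 3.6235, 2.4400, 2.2983, 2.5634]

beam 1: φ=-90°, α=210°
  direction (-0.8660, -0.5000); cell (3,4); t to first gridline: x 0.9007, y 1.0000 (then +1.1547 / +2.0000)
    (2,4) via x @ 0.9007
    (2,3) via y @ 1.0000
    (1,3) via x @ 2.0554
    (1,2) via y @ 3.0000
    (0,2) via x @ 3.2101  # hit
  → r_1 = 3.2101
beam 2: φ=-45°, α=255°
  direction (-0.2588, -0.9659); cell (3,4); t to first gridline: x 3.0137, y 0.5176 (then +3.8637 / +1.0353)
    (3,3) via y @ 0.5176
    (3,2) via y @ 1.5529
    (3,1) via y @ 2.5882
    (2,1) via x @ 3.0137
    (2,0) via y @ 3.6235  # hit
  → r_2 = 3.6235
beam 3: φ=0°, α=300°
  direction (0.5000, -0.8660); cell (3,4); t to first gridline: x 0.4400, y 0.5774 (then +2.0000 / +1.1547)
    (4,4) via x @ 0.4400
    (4,3) via y @ 0.5774
    (4,2) via y @ 1.7321
    (5,2) via x @ 2.4400  # hit
  → r_3 = 2.4400
beam 4: φ=45°, α=345°
  direction (0.9659, -0.2588); cell (3,4); t to first gridline: x 0.2278, y 1.9319 (then +1.0353 / +3.8637)
    (4,4) via x @ 0.2278
    (5,4) via x @ 1.2630
    (5,3) via y @ 1.9319
    (6,3) via x @ 2.2983  # hit
  → r_4 = 2.2983
beam 5: φ=90°, α=30°
  direction (0.8660, 0.5000); cell (3,4); t to first gridline: x 0.2540, y 1.0000 (then +1.1547 / +2.0000)
    (4,4) via x @ 0.2540
    (4,5) via y @ 1.0000
    (5,5) via x @ 1.4087
    (6,5) via x @ 2.5634  # hit
  → r_5 = 2.5634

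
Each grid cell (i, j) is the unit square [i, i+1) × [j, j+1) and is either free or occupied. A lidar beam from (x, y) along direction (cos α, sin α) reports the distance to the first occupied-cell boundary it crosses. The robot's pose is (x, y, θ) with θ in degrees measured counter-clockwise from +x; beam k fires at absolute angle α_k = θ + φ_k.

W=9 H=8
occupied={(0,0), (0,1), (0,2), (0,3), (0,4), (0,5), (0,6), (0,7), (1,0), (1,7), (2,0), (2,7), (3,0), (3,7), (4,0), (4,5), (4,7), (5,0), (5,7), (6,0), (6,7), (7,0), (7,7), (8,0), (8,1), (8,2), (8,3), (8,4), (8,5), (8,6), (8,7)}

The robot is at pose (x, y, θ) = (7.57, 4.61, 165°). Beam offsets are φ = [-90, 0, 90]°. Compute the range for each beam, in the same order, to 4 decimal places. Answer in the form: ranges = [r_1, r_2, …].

beam 1: φ=-90°, α=75°
  cosα=0.2588 sinα=0.9659 | (7,4) | tMaxX 1.6614 tMaxY 0.4038 | tΔX 3.8637 tΔY 1.0353
    t=0.4038 [y] (7,5)
    t=1.4390 [y] (7,6)
    t=1.6614 [x] (8,6) — stop
  → r_1 = 1.6614
beam 2: φ=0°, α=165°
  cosα=-0.9659 sinα=0.2588 | (7,4) | tMaxX 0.5901 tMaxY 1.5068 | tΔX 1.0353 tΔY 3.8637
    t=0.5901 [x] (6,4)
    t=1.5068 [y] (6,5)
    t=1.6254 [x] (5,5)
    t=2.6607 [x] (4,5) — stop
  → r_2 = 2.6607
beam 3: φ=90°, α=255°
  cosα=-0.2588 sinα=-0.9659 | (7,4) | tMaxX 2.2023 tMaxY 0.6315 | tΔX 3.8637 tΔY 1.0353
    t=0.6315 [y] (7,3)
    t=1.6668 [y] (7,2)
    t=2.2023 [x] (6,2)
    t=2.7021 [y] (6,1)
    t=3.7373 [y] (6,0) — stop
  → r_3 = 3.7373

ranges = [1.6614, 2.6607, 3.7373]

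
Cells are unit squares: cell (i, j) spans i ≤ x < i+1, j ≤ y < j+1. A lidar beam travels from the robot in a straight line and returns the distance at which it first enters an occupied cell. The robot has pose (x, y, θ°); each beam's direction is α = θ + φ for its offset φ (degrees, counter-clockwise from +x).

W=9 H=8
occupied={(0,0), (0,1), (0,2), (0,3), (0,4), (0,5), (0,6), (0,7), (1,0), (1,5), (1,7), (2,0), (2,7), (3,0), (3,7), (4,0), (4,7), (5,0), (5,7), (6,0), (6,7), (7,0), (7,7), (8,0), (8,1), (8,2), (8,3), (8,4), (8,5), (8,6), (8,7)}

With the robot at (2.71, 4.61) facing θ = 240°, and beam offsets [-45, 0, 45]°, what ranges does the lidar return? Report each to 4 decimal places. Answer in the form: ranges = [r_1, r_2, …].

ranges = [1.7703, 3.4200, 3.7373]

beam 1: φ=-45°, α=195°
  d=(-0.9659,-0.2588)  start (2,4)  tX=0.7350 tY=2.3569  stride 1/|dx|=1.0353 1/|dy|=3.8637
    cross x-line → (1,4), t=0.7350
    cross x-line → (0,4), t=1.7703 (wall)
  → r_1 = 1.7703
beam 2: φ=0°, α=240°
  d=(-0.5000,-0.8660)  start (2,4)  tX=1.4200 tY=0.7044  stride 1/|dx|=2.0000 1/|dy|=1.1547
    cross y-line → (2,3), t=0.7044
    cross x-line → (1,3), t=1.4200
    cross y-line → (1,2), t=1.8591
    cross y-line → (1,1), t=3.0138
    cross x-line → (0,1), t=3.4200 (wall)
  → r_2 = 3.4200
beam 3: φ=45°, α=285°
  d=(0.2588,-0.9659)  start (2,4)  tX=1.1205 tY=0.6315  stride 1/|dx|=3.8637 1/|dy|=1.0353
    cross y-line → (2,3), t=0.6315
    cross x-line → (3,3), t=1.1205
    cross y-line → (3,2), t=1.6668
    cross y-line → (3,1), t=2.7021
    cross y-line → (3,0), t=3.7373 (wall)
  → r_3 = 3.7373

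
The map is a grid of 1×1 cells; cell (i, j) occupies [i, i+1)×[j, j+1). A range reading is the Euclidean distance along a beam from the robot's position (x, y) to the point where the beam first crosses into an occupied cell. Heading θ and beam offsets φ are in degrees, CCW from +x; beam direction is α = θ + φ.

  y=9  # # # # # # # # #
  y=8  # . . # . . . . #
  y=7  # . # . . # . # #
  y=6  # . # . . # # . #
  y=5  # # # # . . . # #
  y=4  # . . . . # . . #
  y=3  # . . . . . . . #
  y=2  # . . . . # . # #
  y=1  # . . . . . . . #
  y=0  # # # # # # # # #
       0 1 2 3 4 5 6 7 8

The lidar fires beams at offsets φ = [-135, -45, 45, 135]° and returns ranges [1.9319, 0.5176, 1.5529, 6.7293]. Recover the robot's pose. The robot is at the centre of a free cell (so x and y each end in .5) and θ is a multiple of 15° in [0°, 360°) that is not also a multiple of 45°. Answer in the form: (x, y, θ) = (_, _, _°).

(x, y, θ) = (1.5, 2.5, 240°)

The pose lattice has 42·16 = 672 candidates. Test each by forward raycasting.
  (2.5, 1.5, 15°): beam 1 = 0.5774 ≠ 1.9319 ✗
  (5.5, 3.5, 105°): beam 1 = 1.7321 ≠ 1.9319 ✗
  (3.5, 7.5, 240°): beam 1 = 0.5176 ≠ 1.9319 ✗
  (6.5, 5.5, 255°): beam 1 = 0.5774 ≠ 1.9319 ✗
  (6.5, 4.5, 165°): beam 1 = 1.0000 ≠ 1.9319 ✗
  …
  (1.5, 2.5, 240°): r_1=1.9319, r_2=0.5176, r_3=1.5529, r_4=6.7293 — all match ✓
Unique over the lattice → pose = (1.5, 2.5, 240°).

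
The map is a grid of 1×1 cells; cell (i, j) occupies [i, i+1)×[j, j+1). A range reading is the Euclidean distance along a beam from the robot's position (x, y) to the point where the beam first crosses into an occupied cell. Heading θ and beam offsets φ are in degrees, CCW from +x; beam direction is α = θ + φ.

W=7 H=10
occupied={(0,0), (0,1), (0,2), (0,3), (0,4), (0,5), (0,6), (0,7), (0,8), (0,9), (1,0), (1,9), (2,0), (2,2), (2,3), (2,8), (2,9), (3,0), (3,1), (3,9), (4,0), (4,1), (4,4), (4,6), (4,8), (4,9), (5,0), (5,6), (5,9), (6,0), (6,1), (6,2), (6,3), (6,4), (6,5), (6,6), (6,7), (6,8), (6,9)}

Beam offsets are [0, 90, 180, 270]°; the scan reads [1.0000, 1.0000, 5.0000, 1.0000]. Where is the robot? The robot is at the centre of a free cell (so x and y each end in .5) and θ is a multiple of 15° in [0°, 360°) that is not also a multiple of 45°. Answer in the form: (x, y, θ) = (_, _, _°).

(x, y, θ) = (3.5, 7.5, 60°)

The pose lattice has 31·16 = 496 candidates. Test each by forward raycasting.
  (2.5, 4.5, 300°): beam 1 = 0.5774 ≠ 1.0000 ✗
  (3.5, 8.5, 15°): beam 1 = 0.5176 ≠ 1.0000 ✗
  (4.5, 7.5, 195°): beam 1 = 3.6235 ≠ 1.0000 ✗
  …
  (3.5, 7.5, 60°): r_1=1.0000, r_2=1.0000, r_3=5.0000, r_4=1.0000 — all match ✓
No second candidate reproduces the full scan.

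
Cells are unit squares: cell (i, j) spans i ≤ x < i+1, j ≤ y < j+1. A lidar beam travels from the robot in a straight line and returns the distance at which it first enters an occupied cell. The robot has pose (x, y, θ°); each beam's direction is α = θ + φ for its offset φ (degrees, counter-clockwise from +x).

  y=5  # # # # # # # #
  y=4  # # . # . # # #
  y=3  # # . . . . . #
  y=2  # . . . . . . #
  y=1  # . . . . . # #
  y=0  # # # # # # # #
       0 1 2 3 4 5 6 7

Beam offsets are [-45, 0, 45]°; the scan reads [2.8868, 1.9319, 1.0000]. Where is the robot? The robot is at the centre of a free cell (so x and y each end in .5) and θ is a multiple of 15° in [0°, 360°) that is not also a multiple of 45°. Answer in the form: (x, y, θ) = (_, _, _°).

Enumerate (i+0.5, j+0.5, θ) over the 18 free cells and 16 admissible headings. For each, cast all 3 beams and compare to the given ranges.
  (1.5, 1.5, 285°): beam 1 = 0.5774 ≠ 2.8868 ✗
  (6.5, 3.5, 30°): beam 1 = 0.5176 ≠ 2.8868 ✗
  (4.5, 4.5, 15°): beam 1 = 0.5774 ≠ 2.8868 ✗
  (3.5, 1.5, 345°): beam 1 = 0.5774 ≠ 2.8868 ✗
  …
  (4.5, 3.5, 15°): r_1=2.8868, r_2=1.9319, r_3=1.0000 — all match ✓
No second candidate reproduces the full scan.

(x, y, θ) = (4.5, 3.5, 15°)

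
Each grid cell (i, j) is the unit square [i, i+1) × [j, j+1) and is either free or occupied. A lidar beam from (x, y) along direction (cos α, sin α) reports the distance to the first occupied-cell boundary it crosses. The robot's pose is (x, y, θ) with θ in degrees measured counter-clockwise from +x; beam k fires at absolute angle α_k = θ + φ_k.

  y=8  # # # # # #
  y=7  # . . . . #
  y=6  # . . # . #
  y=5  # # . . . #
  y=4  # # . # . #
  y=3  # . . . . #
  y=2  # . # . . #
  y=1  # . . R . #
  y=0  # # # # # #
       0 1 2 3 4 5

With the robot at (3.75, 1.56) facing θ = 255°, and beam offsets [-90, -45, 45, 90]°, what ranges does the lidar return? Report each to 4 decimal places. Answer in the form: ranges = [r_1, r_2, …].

beam 1: φ=-90°, α=165°
  direction (-0.9659, 0.2588); cell (3,1); t to first gridline: x 0.7765, y 1.7000 (then +1.0353 / +3.8637)
    (2,1) via x @ 0.7765
    (2,2) via y @ 1.7000  # hit
  → r_1 = 1.7000
beam 2: φ=-45°, α=210°
  direction (-0.8660, -0.5000); cell (3,1); t to first gridline: x 0.8660, y 1.1200 (then +1.1547 / +2.0000)
    (2,1) via x @ 0.8660
    (2,0) via y @ 1.1200  # hit
  → r_2 = 1.1200
beam 3: φ=45°, α=300°
  direction (0.5000, -0.8660); cell (3,1); t to first gridline: x 0.5000, y 0.6466 (then +2.0000 / +1.1547)
    (4,1) via x @ 0.5000
    (4,0) via y @ 0.6466  # hit
  → r_3 = 0.6466
beam 4: φ=90°, α=345°
  direction (0.9659, -0.2588); cell (3,1); t to first gridline: x 0.2588, y 2.1637 (then +1.0353 / +3.8637)
    (4,1) via x @ 0.2588
    (5,1) via x @ 1.2941  # hit
  → r_4 = 1.2941

ranges = [1.7000, 1.1200, 0.6466, 1.2941]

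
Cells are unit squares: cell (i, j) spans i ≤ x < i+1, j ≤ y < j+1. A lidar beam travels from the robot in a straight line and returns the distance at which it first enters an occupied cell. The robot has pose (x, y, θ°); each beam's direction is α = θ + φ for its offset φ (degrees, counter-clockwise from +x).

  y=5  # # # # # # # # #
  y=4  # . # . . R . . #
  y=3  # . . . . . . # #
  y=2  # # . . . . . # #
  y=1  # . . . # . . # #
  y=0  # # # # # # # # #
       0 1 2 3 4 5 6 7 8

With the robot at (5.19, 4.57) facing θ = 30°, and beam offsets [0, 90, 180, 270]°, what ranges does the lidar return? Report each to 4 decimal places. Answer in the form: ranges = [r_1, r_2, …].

beam 1: φ=0°, α=30°
  direction (0.8660, 0.5000); cell (5,4); t to first gridline: x 0.9353, y 0.8600 (then +1.1547 / +2.0000)
    (5,5) via y @ 0.8600  # hit
  → r_1 = 0.8600
beam 2: φ=90°, α=120°
  direction (-0.5000, 0.8660); cell (5,4); t to first gridline: x 0.3800, y 0.4965 (then +2.0000 / +1.1547)
    (4,4) via x @ 0.3800
    (4,5) via y @ 0.4965  # hit
  → r_2 = 0.4965
beam 3: φ=180°, α=210°
  direction (-0.8660, -0.5000); cell (5,4); t to first gridline: x 0.2194, y 1.1400 (then +1.1547 / +2.0000)
    (4,4) via x @ 0.2194
    (4,3) via y @ 1.1400
    (3,3) via x @ 1.3741
    (2,3) via x @ 2.5288
    (2,2) via y @ 3.1400
    (1,2) via x @ 3.6835  # hit
  → r_3 = 3.6835
beam 4: φ=270°, α=300°
  direction (0.5000, -0.8660); cell (5,4); t to first gridline: x 1.6200, y 0.6582 (then +2.0000 / +1.1547)
    (5,3) via y @ 0.6582
    (6,3) via x @ 1.6200
    (6,2) via y @ 1.8129
    (6,1) via y @ 2.9676
    (7,1) via x @ 3.6200  # hit
  → r_4 = 3.6200

ranges = [0.8600, 0.4965, 3.6835, 3.6200]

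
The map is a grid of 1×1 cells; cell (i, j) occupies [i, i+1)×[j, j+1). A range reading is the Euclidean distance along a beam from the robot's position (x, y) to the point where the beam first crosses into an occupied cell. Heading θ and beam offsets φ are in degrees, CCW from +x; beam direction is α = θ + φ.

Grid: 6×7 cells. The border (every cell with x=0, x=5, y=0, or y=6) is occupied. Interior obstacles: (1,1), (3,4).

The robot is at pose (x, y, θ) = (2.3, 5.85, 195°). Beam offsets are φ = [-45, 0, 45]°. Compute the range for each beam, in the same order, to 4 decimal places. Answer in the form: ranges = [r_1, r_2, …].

beam 1: φ=-45°, α=150°
  dir = (cos 150°, sin 150°) = (-0.8660, 0.5000); from cell (2,5)
  next x-line at t=0.3464, next y-line at t=0.3000; Δt_x=1.1547, Δt_y=2.0000
    y: enter (2,6) at t=0.3000 ← occupied
  → r_1 = 0.3000
beam 2: φ=0°, α=195°
  dir = (cos 195°, sin 195°) = (-0.9659, -0.2588); from cell (2,5)
  next x-line at t=0.3106, next y-line at t=3.2841; Δt_x=1.0353, Δt_y=3.8637
    x: enter (1,5) at t=0.3106
    x: enter (0,5) at t=1.3459 ← occupied
  → r_2 = 1.3459
beam 3: φ=45°, α=240°
  dir = (cos 240°, sin 240°) = (-0.5000, -0.8660); from cell (2,5)
  next x-line at t=0.6000, next y-line at t=0.9815; Δt_x=2.0000, Δt_y=1.1547
    x: enter (1,5) at t=0.6000
    y: enter (1,4) at t=0.9815
    y: enter (1,3) at t=2.1362
    x: enter (0,3) at t=2.6000 ← occupied
  → r_3 = 2.6000

ranges = [0.3000, 1.3459, 2.6000]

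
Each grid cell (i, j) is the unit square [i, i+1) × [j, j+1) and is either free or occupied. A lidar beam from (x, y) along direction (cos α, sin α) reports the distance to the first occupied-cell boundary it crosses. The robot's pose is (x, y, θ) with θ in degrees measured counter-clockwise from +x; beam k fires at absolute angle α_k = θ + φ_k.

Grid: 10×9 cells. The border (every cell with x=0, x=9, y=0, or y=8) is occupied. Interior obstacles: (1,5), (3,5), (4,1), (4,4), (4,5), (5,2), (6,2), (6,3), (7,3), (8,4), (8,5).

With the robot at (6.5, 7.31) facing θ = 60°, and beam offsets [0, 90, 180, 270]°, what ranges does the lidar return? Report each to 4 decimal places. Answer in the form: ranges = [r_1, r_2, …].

beam 1: φ=0°, α=60°
  cosα=0.5000 sinα=0.8660 | (6,7) | tMaxX 1.0000 tMaxY 0.7967 | tΔX 2.0000 tΔY 1.1547
    t=0.7967 [y] (6,8) — stop
  → r_1 = 0.7967
beam 2: φ=90°, α=150°
  cosα=-0.8660 sinα=0.5000 | (6,7) | tMaxX 0.5774 tMaxY 1.3800 | tΔX 1.1547 tΔY 2.0000
    t=0.5774 [x] (5,7)
    t=1.3800 [y] (5,8) — stop
  → r_2 = 1.3800
beam 3: φ=180°, α=240°
  cosα=-0.5000 sinα=-0.8660 | (6,7) | tMaxX 1.0000 tMaxY 0.3580 | tΔX 2.0000 tΔY 1.1547
    t=0.3580 [y] (6,6)
    t=1.0000 [x] (5,6)
    t=1.5127 [y] (5,5)
    t=2.6674 [y] (5,4)
    t=3.0000 [x] (4,4) — stop
  → r_3 = 3.0000
beam 4: φ=270°, α=330°
  cosα=0.8660 sinα=-0.5000 | (6,7) | tMaxX 0.5774 tMaxY 0.6200 | tΔX 1.1547 tΔY 2.0000
    t=0.5774 [x] (7,7)
    t=0.6200 [y] (7,6)
    t=1.7321 [x] (8,6)
    t=2.6200 [y] (8,5) — stop
  → r_4 = 2.6200

ranges = [0.7967, 1.3800, 3.0000, 2.6200]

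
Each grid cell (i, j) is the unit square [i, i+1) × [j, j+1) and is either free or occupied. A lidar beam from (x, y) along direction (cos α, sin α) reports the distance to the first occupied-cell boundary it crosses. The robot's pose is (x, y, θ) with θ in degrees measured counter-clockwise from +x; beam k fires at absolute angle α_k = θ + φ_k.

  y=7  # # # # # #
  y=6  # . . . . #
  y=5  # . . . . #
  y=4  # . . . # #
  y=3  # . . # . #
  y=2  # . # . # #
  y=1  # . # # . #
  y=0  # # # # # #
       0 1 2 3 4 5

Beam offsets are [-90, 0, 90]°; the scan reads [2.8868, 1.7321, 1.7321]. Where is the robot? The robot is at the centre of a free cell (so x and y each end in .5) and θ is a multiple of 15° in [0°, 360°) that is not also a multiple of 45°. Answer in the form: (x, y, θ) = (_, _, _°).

Candidates: 18 free-cell centres × 16 headings = 288 poses. Raycast each; keep the one whose scan matches to 4 dp.
  (4.5, 1.5, 195°): beam 1 = 0.5176 ≠ 2.8868 ✗
  (4.5, 5.5, 120°): beam 1 = 0.5774 ≠ 2.8868 ✗
  (4.5, 5.5, 195°): beam 1 = 1.5529 ≠ 2.8868 ✗
  (4.5, 3.5, 60°): beam 1 = 0.5774 ≠ 2.8868 ✗
  …
  (2.5, 5.5, 120°): r_1=2.8868, r_2=1.7321, r_3=1.7321 — all match ✓
Only this pose fits every beam.

(x, y, θ) = (2.5, 5.5, 120°)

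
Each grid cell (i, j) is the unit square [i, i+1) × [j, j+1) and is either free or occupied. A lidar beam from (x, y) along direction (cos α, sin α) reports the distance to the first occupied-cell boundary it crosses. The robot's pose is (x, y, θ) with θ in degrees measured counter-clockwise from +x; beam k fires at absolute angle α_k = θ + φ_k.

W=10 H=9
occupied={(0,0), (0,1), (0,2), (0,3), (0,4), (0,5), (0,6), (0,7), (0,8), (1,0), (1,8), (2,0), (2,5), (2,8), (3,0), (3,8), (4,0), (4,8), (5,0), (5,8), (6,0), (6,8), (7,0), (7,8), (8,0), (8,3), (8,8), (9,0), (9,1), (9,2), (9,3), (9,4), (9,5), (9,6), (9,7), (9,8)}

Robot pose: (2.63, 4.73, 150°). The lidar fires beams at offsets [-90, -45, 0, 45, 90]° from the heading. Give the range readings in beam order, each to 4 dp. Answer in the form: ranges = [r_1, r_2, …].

ranges = [0.3118, 0.2795, 0.5400, 1.6875, 3.2600]

beam 1: φ=-90°, α=60°
  direction (0.5000, 0.8660); cell (2,4); t to first gridline: x 0.7400, y 0.3118 (then +2.0000 / +1.1547)
    (2,5) via y @ 0.3118  # hit
  → r_1 = 0.3118
beam 2: φ=-45°, α=105°
  direction (-0.2588, 0.9659); cell (2,4); t to first gridline: x 2.4341, y 0.2795 (then +3.8637 / +1.0353)
    (2,5) via y @ 0.2795  # hit
  → r_2 = 0.2795
beam 3: φ=0°, α=150°
  direction (-0.8660, 0.5000); cell (2,4); t to first gridline: x 0.7275, y 0.5400 (then +1.1547 / +2.0000)
    (2,5) via y @ 0.5400  # hit
  → r_3 = 0.5400
beam 4: φ=45°, α=195°
  direction (-0.9659, -0.2588); cell (2,4); t to first gridline: x 0.6522, y 2.8205 (then +1.0353 / +3.8637)
    (1,4) via x @ 0.6522
    (0,4) via x @ 1.6875  # hit
  → r_4 = 1.6875
beam 5: φ=90°, α=240°
  direction (-0.5000, -0.8660); cell (2,4); t to first gridline: x 1.2600, y 0.8429 (then +2.0000 / +1.1547)
    (2,3) via y @ 0.8429
    (1,3) via x @ 1.2600
    (1,2) via y @ 1.9976
    (1,1) via y @ 3.1523
    (0,1) via x @ 3.2600  # hit
  → r_5 = 3.2600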